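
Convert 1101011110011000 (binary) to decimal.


Positional values:
Bit 3: 1 × 2^3 = 8
Bit 4: 1 × 2^4 = 16
Bit 7: 1 × 2^7 = 128
Bit 8: 1 × 2^8 = 256
Bit 9: 1 × 2^9 = 512
Bit 10: 1 × 2^10 = 1024
Bit 12: 1 × 2^12 = 4096
Bit 14: 1 × 2^14 = 16384
Bit 15: 1 × 2^15 = 32768
Sum = 8 + 16 + 128 + 256 + 512 + 1024 + 4096 + 16384 + 32768
= 55192


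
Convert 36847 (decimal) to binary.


Divide by 2 repeatedly:
36847 ÷ 2 = 18423 remainder 1
18423 ÷ 2 = 9211 remainder 1
9211 ÷ 2 = 4605 remainder 1
4605 ÷ 2 = 2302 remainder 1
2302 ÷ 2 = 1151 remainder 0
1151 ÷ 2 = 575 remainder 1
575 ÷ 2 = 287 remainder 1
287 ÷ 2 = 143 remainder 1
143 ÷ 2 = 71 remainder 1
71 ÷ 2 = 35 remainder 1
35 ÷ 2 = 17 remainder 1
17 ÷ 2 = 8 remainder 1
8 ÷ 2 = 4 remainder 0
4 ÷ 2 = 2 remainder 0
2 ÷ 2 = 1 remainder 0
1 ÷ 2 = 0 remainder 1
Reading remainders bottom-up:
= 1000111111101111


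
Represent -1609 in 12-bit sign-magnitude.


Sign bit: 1 (negative)
Magnitude: 1609 = 11001001001
= 111001001001


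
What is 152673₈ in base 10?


Positional values:
Position 0: 3 × 8^0 = 3
Position 1: 7 × 8^1 = 56
Position 2: 6 × 8^2 = 384
Position 3: 2 × 8^3 = 1024
Position 4: 5 × 8^4 = 20480
Position 5: 1 × 8^5 = 32768
Sum = 3 + 56 + 384 + 1024 + 20480 + 32768
= 54715


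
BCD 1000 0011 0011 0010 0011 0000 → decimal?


Each 4-bit group → digit:
  1000 → 8
  0011 → 3
  0011 → 3
  0010 → 2
  0011 → 3
  0000 → 0
= 833230


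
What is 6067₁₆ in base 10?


Positional values:
Position 0: 7 × 16^0 = 7 × 1 = 7
Position 1: 6 × 16^1 = 6 × 16 = 96
Position 2: 0 × 16^2 = 0 × 256 = 0
Position 3: 6 × 16^3 = 6 × 4096 = 24576
Sum = 7 + 96 + 0 + 24576
= 24679


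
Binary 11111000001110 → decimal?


Positional values:
Bit 1: 1 × 2^1 = 2
Bit 2: 1 × 2^2 = 4
Bit 3: 1 × 2^3 = 8
Bit 9: 1 × 2^9 = 512
Bit 10: 1 × 2^10 = 1024
Bit 11: 1 × 2^11 = 2048
Bit 12: 1 × 2^12 = 4096
Bit 13: 1 × 2^13 = 8192
Sum = 2 + 4 + 8 + 512 + 1024 + 2048 + 4096 + 8192
= 15886


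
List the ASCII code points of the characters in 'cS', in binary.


String: 'cS'  (2 characters)
Per-character ASCII lookup:
  'c': lowercase starts at 97: 'c' = 97 + 2 = 99 → 1100011
  'S': uppercase starts at 65: 'S' = 65 + 18 = 83 → 1010011
= 1100011 1010011


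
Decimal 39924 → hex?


Divide by 16 repeatedly:
39924 ÷ 16 = 2495 remainder 4 (4)
2495 ÷ 16 = 155 remainder 15 (F)
155 ÷ 16 = 9 remainder 11 (B)
9 ÷ 16 = 0 remainder 9 (9)
Reading remainders bottom-up:
= 0x9BF4


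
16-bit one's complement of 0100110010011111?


Original: 0100110010011111
Invert all bits:
  bit 0: 0 → 1
  bit 1: 1 → 0
  bit 2: 0 → 1
  bit 3: 0 → 1
  bit 4: 1 → 0
  bit 5: 1 → 0
  bit 6: 0 → 1
  bit 7: 0 → 1
  bit 8: 1 → 0
  bit 9: 0 → 1
  bit 10: 0 → 1
  bit 11: 1 → 0
  bit 12: 1 → 0
  bit 13: 1 → 0
  bit 14: 1 → 0
  bit 15: 1 → 0
= 1011001101100000


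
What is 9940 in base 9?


Divide by 9 repeatedly:
9940 ÷ 9 = 1104 remainder 4
1104 ÷ 9 = 122 remainder 6
122 ÷ 9 = 13 remainder 5
13 ÷ 9 = 1 remainder 4
1 ÷ 9 = 0 remainder 1
Reading remainders bottom-up:
= 14564


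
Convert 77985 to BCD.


Each digit → 4-bit binary:
  7 → 0111
  7 → 0111
  9 → 1001
  8 → 1000
  5 → 0101
= 0111 0111 1001 1000 0101


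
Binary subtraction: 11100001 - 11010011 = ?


Align and subtract column by column (LSB to MSB, borrowing when needed):
  11100001
- 11010011
  --------
  col 0: (1 - 0 borrow-in) - 1 → 1 - 1 = 0, borrow out 0
  col 1: (0 - 0 borrow-in) - 1 → borrow from next column: (0+2) - 1 = 1, borrow out 1
  col 2: (0 - 1 borrow-in) - 0 → borrow from next column: (-1+2) - 0 = 1, borrow out 1
  col 3: (0 - 1 borrow-in) - 0 → borrow from next column: (-1+2) - 0 = 1, borrow out 1
  col 4: (0 - 1 borrow-in) - 1 → borrow from next column: (-1+2) - 1 = 0, borrow out 1
  col 5: (1 - 1 borrow-in) - 0 → 0 - 0 = 0, borrow out 0
  col 6: (1 - 0 borrow-in) - 1 → 1 - 1 = 0, borrow out 0
  col 7: (1 - 0 borrow-in) - 1 → 1 - 1 = 0, borrow out 0
Reading bits MSB→LSB: 00001110
Strip leading zeros: 1110
= 1110


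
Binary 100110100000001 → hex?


Group into 4-bit nibbles: 0100110100000001
  0100 = 4
  1101 = D
  0000 = 0
  0001 = 1
= 0x4D01


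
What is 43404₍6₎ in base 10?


Positional values (base 6):
  4 × 6^0 = 4 × 1 = 4
  0 × 6^1 = 0 × 6 = 0
  4 × 6^2 = 4 × 36 = 144
  3 × 6^3 = 3 × 216 = 648
  4 × 6^4 = 4 × 1296 = 5184
Sum = 4 + 0 + 144 + 648 + 5184
= 5980


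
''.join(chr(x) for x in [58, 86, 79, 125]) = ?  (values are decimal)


Codes (decimal): 58 86 79 125
Per-code ASCII lookup:
  58  (special character) → ':'
  86  (range 65-90: uppercase, 86 - 65 = 21) → 'V'
  79  (range 65-90: uppercase, 79 - 65 = 14) → 'O'
  125  (special character) → '}'
= ':VO}'


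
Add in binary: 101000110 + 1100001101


Align and add column by column (LSB to MSB, carry propagating):
  00101000110
+ 01100001101
  -----------
  col 0: 0 + 1 + 0 (carry in) = 1 → bit 1, carry out 0
  col 1: 1 + 0 + 0 (carry in) = 1 → bit 1, carry out 0
  col 2: 1 + 1 + 0 (carry in) = 2 → bit 0, carry out 1
  col 3: 0 + 1 + 1 (carry in) = 2 → bit 0, carry out 1
  col 4: 0 + 0 + 1 (carry in) = 1 → bit 1, carry out 0
  col 5: 0 + 0 + 0 (carry in) = 0 → bit 0, carry out 0
  col 6: 1 + 0 + 0 (carry in) = 1 → bit 1, carry out 0
  col 7: 0 + 0 + 0 (carry in) = 0 → bit 0, carry out 0
  col 8: 1 + 1 + 0 (carry in) = 2 → bit 0, carry out 1
  col 9: 0 + 1 + 1 (carry in) = 2 → bit 0, carry out 1
  col 10: 0 + 0 + 1 (carry in) = 1 → bit 1, carry out 0
Reading bits MSB→LSB: 10001010011
Strip leading zeros: 10001010011
= 10001010011


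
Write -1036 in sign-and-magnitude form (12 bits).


Sign bit: 1 (negative)
Magnitude: 1036 = 10000001100
= 110000001100


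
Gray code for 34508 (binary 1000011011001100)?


Binary: 1000011011001100
Gray code: G = B XOR (B >> 1)
B >> 1 = 0100001101100110
1000011011001100 XOR 0100001101100110:
  1 XOR 0 = 1
  0 XOR 1 = 1
  0 XOR 0 = 0
  0 XOR 0 = 0
  0 XOR 0 = 0
  1 XOR 0 = 1
  1 XOR 1 = 0
  0 XOR 1 = 1
  1 XOR 0 = 1
  1 XOR 1 = 0
  0 XOR 1 = 1
  0 XOR 0 = 0
  1 XOR 0 = 1
  1 XOR 1 = 0
  0 XOR 1 = 1
  0 XOR 0 = 0
= 1100010110101010


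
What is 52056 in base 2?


Divide by 2 repeatedly:
52056 ÷ 2 = 26028 remainder 0
26028 ÷ 2 = 13014 remainder 0
13014 ÷ 2 = 6507 remainder 0
6507 ÷ 2 = 3253 remainder 1
3253 ÷ 2 = 1626 remainder 1
1626 ÷ 2 = 813 remainder 0
813 ÷ 2 = 406 remainder 1
406 ÷ 2 = 203 remainder 0
203 ÷ 2 = 101 remainder 1
101 ÷ 2 = 50 remainder 1
50 ÷ 2 = 25 remainder 0
25 ÷ 2 = 12 remainder 1
12 ÷ 2 = 6 remainder 0
6 ÷ 2 = 3 remainder 0
3 ÷ 2 = 1 remainder 1
1 ÷ 2 = 0 remainder 1
Reading remainders bottom-up:
= 1100101101011000


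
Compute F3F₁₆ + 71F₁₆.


Align and add column by column (LSB to MSB, each column mod 16 with carry):
  0F3F
+ 071F
  ----
  col 0: F(15) + F(15) + 0 (carry in) = 30 → E(14), carry out 1
  col 1: 3(3) + 1(1) + 1 (carry in) = 5 → 5(5), carry out 0
  col 2: F(15) + 7(7) + 0 (carry in) = 22 → 6(6), carry out 1
  col 3: 0(0) + 0(0) + 1 (carry in) = 1 → 1(1), carry out 0
Reading digits MSB→LSB: 165E
Strip leading zeros: 165E
= 0x165E


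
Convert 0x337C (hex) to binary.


Each hex digit → 4 binary bits:
  3 = 0011
  3 = 0011
  7 = 0111
  C = 1100
Concatenate: 0011 0011 0111 1100
= 0011001101111100


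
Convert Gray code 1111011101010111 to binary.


Gray code: 1111011101010111
MSB stays the same: 1
Each subsequent bit = prev_binary XOR current_gray:
  B[1] = 1 XOR 1 = 0
  B[2] = 0 XOR 1 = 1
  B[3] = 1 XOR 1 = 0
  B[4] = 0 XOR 0 = 0
  B[5] = 0 XOR 1 = 1
  B[6] = 1 XOR 1 = 0
  B[7] = 0 XOR 1 = 1
  B[8] = 1 XOR 0 = 1
  B[9] = 1 XOR 1 = 0
  B[10] = 0 XOR 0 = 0
  B[11] = 0 XOR 1 = 1
  B[12] = 1 XOR 0 = 1
  B[13] = 1 XOR 1 = 0
  B[14] = 0 XOR 1 = 1
  B[15] = 1 XOR 1 = 0
= 1010010110011010 (42394 decimal)


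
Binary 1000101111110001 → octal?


Group into 3-bit groups: 001000101111110001
  001 = 1
  000 = 0
  101 = 5
  111 = 7
  110 = 6
  001 = 1
= 0o105761


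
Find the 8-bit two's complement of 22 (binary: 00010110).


Original: 00010110
Step 1 - Invert all bits: 11101001
Step 2 - Add 1: 11101001 + 1
= 11101010 (represents -22)


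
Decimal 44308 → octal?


Divide by 8 repeatedly:
44308 ÷ 8 = 5538 remainder 4
5538 ÷ 8 = 692 remainder 2
692 ÷ 8 = 86 remainder 4
86 ÷ 8 = 10 remainder 6
10 ÷ 8 = 1 remainder 2
1 ÷ 8 = 0 remainder 1
Reading remainders bottom-up:
= 0o126424


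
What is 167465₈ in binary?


Each octal digit → 3 binary bits:
  1 = 001
  6 = 110
  7 = 111
  4 = 100
  6 = 110
  5 = 101
Concatenate: 001 110 111 100 110 101
= 001110111100110101


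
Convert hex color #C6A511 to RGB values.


Hex: #C6A511
R = C6₁₆ = 198
G = A5₁₆ = 165
B = 11₁₆ = 17
= RGB(198, 165, 17)


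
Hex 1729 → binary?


Each hex digit → 4 binary bits:
  1 = 0001
  7 = 0111
  2 = 0010
  9 = 1001
Concatenate: 0001 0111 0010 1001
= 0001011100101001


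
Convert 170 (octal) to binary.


Each octal digit → 3 binary bits:
  1 = 001
  7 = 111
  0 = 000
Concatenate: 001 111 000
= 001111000


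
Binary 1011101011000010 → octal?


Group into 3-bit groups: 001011101011000010
  001 = 1
  011 = 3
  101 = 5
  011 = 3
  000 = 0
  010 = 2
= 0o135302


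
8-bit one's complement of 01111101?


Original: 01111101
Invert all bits:
  bit 0: 0 → 1
  bit 1: 1 → 0
  bit 2: 1 → 0
  bit 3: 1 → 0
  bit 4: 1 → 0
  bit 5: 1 → 0
  bit 6: 0 → 1
  bit 7: 1 → 0
= 10000010


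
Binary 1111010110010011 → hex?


Group into 4-bit nibbles: 1111010110010011
  1111 = F
  0101 = 5
  1001 = 9
  0011 = 3
= 0xF593


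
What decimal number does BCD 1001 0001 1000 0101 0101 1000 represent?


Each 4-bit group → digit:
  1001 → 9
  0001 → 1
  1000 → 8
  0101 → 5
  0101 → 5
  1000 → 8
= 918558


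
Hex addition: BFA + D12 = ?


Align and add column by column (LSB to MSB, each column mod 16 with carry):
  0BFA
+ 0D12
  ----
  col 0: A(10) + 2(2) + 0 (carry in) = 12 → C(12), carry out 0
  col 1: F(15) + 1(1) + 0 (carry in) = 16 → 0(0), carry out 1
  col 2: B(11) + D(13) + 1 (carry in) = 25 → 9(9), carry out 1
  col 3: 0(0) + 0(0) + 1 (carry in) = 1 → 1(1), carry out 0
Reading digits MSB→LSB: 190C
Strip leading zeros: 190C
= 0x190C


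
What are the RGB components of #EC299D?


Hex: #EC299D
R = EC₁₆ = 236
G = 29₁₆ = 41
B = 9D₁₆ = 157
= RGB(236, 41, 157)


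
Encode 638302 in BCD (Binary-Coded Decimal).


Each digit → 4-bit binary:
  6 → 0110
  3 → 0011
  8 → 1000
  3 → 0011
  0 → 0000
  2 → 0010
= 0110 0011 1000 0011 0000 0010


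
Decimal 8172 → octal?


Divide by 8 repeatedly:
8172 ÷ 8 = 1021 remainder 4
1021 ÷ 8 = 127 remainder 5
127 ÷ 8 = 15 remainder 7
15 ÷ 8 = 1 remainder 7
1 ÷ 8 = 0 remainder 1
Reading remainders bottom-up:
= 0o17754


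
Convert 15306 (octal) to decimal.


Positional values:
Position 0: 6 × 8^0 = 6
Position 1: 0 × 8^1 = 0
Position 2: 3 × 8^2 = 192
Position 3: 5 × 8^3 = 2560
Position 4: 1 × 8^4 = 4096
Sum = 6 + 0 + 192 + 2560 + 4096
= 6854


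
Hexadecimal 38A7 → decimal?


Positional values:
Position 0: 7 × 16^0 = 7 × 1 = 7
Position 1: A × 16^1 = 10 × 16 = 160
Position 2: 8 × 16^2 = 8 × 256 = 2048
Position 3: 3 × 16^3 = 3 × 4096 = 12288
Sum = 7 + 160 + 2048 + 12288
= 14503


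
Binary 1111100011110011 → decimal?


Positional values:
Bit 0: 1 × 2^0 = 1
Bit 1: 1 × 2^1 = 2
Bit 4: 1 × 2^4 = 16
Bit 5: 1 × 2^5 = 32
Bit 6: 1 × 2^6 = 64
Bit 7: 1 × 2^7 = 128
Bit 11: 1 × 2^11 = 2048
Bit 12: 1 × 2^12 = 4096
Bit 13: 1 × 2^13 = 8192
Bit 14: 1 × 2^14 = 16384
Bit 15: 1 × 2^15 = 32768
Sum = 1 + 2 + 16 + 32 + 64 + 128 + 2048 + 4096 + 8192 + 16384 + 32768
= 63731


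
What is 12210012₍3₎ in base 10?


Positional values (base 3):
  2 × 3^0 = 2 × 1 = 2
  1 × 3^1 = 1 × 3 = 3
  0 × 3^2 = 0 × 9 = 0
  0 × 3^3 = 0 × 27 = 0
  1 × 3^4 = 1 × 81 = 81
  2 × 3^5 = 2 × 243 = 486
  2 × 3^6 = 2 × 729 = 1458
  1 × 3^7 = 1 × 2187 = 2187
Sum = 2 + 3 + 0 + 0 + 81 + 486 + 1458 + 2187
= 4217


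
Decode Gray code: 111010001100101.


Gray code: 111010001100101
MSB stays the same: 1
Each subsequent bit = prev_binary XOR current_gray:
  B[1] = 1 XOR 1 = 0
  B[2] = 0 XOR 1 = 1
  B[3] = 1 XOR 0 = 1
  B[4] = 1 XOR 1 = 0
  B[5] = 0 XOR 0 = 0
  B[6] = 0 XOR 0 = 0
  B[7] = 0 XOR 0 = 0
  B[8] = 0 XOR 1 = 1
  B[9] = 1 XOR 1 = 0
  B[10] = 0 XOR 0 = 0
  B[11] = 0 XOR 0 = 0
  B[12] = 0 XOR 1 = 1
  B[13] = 1 XOR 0 = 1
  B[14] = 1 XOR 1 = 0
= 101100001000110 (22598 decimal)


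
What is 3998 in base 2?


Divide by 2 repeatedly:
3998 ÷ 2 = 1999 remainder 0
1999 ÷ 2 = 999 remainder 1
999 ÷ 2 = 499 remainder 1
499 ÷ 2 = 249 remainder 1
249 ÷ 2 = 124 remainder 1
124 ÷ 2 = 62 remainder 0
62 ÷ 2 = 31 remainder 0
31 ÷ 2 = 15 remainder 1
15 ÷ 2 = 7 remainder 1
7 ÷ 2 = 3 remainder 1
3 ÷ 2 = 1 remainder 1
1 ÷ 2 = 0 remainder 1
Reading remainders bottom-up:
= 111110011110


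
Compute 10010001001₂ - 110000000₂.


Align and subtract column by column (LSB to MSB, borrowing when needed):
  10010001001
- 00110000000
  -----------
  col 0: (1 - 0 borrow-in) - 0 → 1 - 0 = 1, borrow out 0
  col 1: (0 - 0 borrow-in) - 0 → 0 - 0 = 0, borrow out 0
  col 2: (0 - 0 borrow-in) - 0 → 0 - 0 = 0, borrow out 0
  col 3: (1 - 0 borrow-in) - 0 → 1 - 0 = 1, borrow out 0
  col 4: (0 - 0 borrow-in) - 0 → 0 - 0 = 0, borrow out 0
  col 5: (0 - 0 borrow-in) - 0 → 0 - 0 = 0, borrow out 0
  col 6: (0 - 0 borrow-in) - 0 → 0 - 0 = 0, borrow out 0
  col 7: (1 - 0 borrow-in) - 1 → 1 - 1 = 0, borrow out 0
  col 8: (0 - 0 borrow-in) - 1 → borrow from next column: (0+2) - 1 = 1, borrow out 1
  col 9: (0 - 1 borrow-in) - 0 → borrow from next column: (-1+2) - 0 = 1, borrow out 1
  col 10: (1 - 1 borrow-in) - 0 → 0 - 0 = 0, borrow out 0
Reading bits MSB→LSB: 01100001001
Strip leading zeros: 1100001001
= 1100001001


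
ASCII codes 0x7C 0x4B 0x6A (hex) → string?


Codes (hex): 0x7C 0x4B 0x6A
Per-code ASCII lookup:
  0x7C = 124  (special character) → '|'
  0x4B = 75  (range 65-90: uppercase, 75 - 65 = 10) → 'K'
  0x6A = 106  (range 97-122: lowercase, 106 - 97 = 9) → 'j'
= '|Kj'


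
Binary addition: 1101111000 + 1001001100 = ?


Align and add column by column (LSB to MSB, carry propagating):
  01101111000
+ 01001001100
  -----------
  col 0: 0 + 0 + 0 (carry in) = 0 → bit 0, carry out 0
  col 1: 0 + 0 + 0 (carry in) = 0 → bit 0, carry out 0
  col 2: 0 + 1 + 0 (carry in) = 1 → bit 1, carry out 0
  col 3: 1 + 1 + 0 (carry in) = 2 → bit 0, carry out 1
  col 4: 1 + 0 + 1 (carry in) = 2 → bit 0, carry out 1
  col 5: 1 + 0 + 1 (carry in) = 2 → bit 0, carry out 1
  col 6: 1 + 1 + 1 (carry in) = 3 → bit 1, carry out 1
  col 7: 0 + 0 + 1 (carry in) = 1 → bit 1, carry out 0
  col 8: 1 + 0 + 0 (carry in) = 1 → bit 1, carry out 0
  col 9: 1 + 1 + 0 (carry in) = 2 → bit 0, carry out 1
  col 10: 0 + 0 + 1 (carry in) = 1 → bit 1, carry out 0
Reading bits MSB→LSB: 10111000100
Strip leading zeros: 10111000100
= 10111000100


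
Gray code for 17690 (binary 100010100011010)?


Binary: 100010100011010
Gray code: G = B XOR (B >> 1)
B >> 1 = 010001010001101
100010100011010 XOR 010001010001101:
  1 XOR 0 = 1
  0 XOR 1 = 1
  0 XOR 0 = 0
  0 XOR 0 = 0
  1 XOR 0 = 1
  0 XOR 1 = 1
  1 XOR 0 = 1
  0 XOR 1 = 1
  0 XOR 0 = 0
  0 XOR 0 = 0
  1 XOR 0 = 1
  1 XOR 1 = 0
  0 XOR 1 = 1
  1 XOR 0 = 1
  0 XOR 1 = 1
= 110011110010111


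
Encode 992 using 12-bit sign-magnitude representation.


Sign bit: 0 (positive)
Magnitude: 992 = 01111100000
= 001111100000


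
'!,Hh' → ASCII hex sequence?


String: '!,Hh'  (4 characters)
Per-character ASCII lookup:
  '!': special character: '!' = 33 → 0x21
  ',': special character: ',' = 44 → 0x2C
  'H': uppercase starts at 65: 'H' = 65 + 7 = 72 → 0x48
  'h': lowercase starts at 97: 'h' = 97 + 7 = 104 → 0x68
= 0x21 0x2C 0x48 0x68


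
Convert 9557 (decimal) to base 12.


Divide by 12 repeatedly:
9557 ÷ 12 = 796 remainder 5
796 ÷ 12 = 66 remainder 4
66 ÷ 12 = 5 remainder 6
5 ÷ 12 = 0 remainder 5
Reading remainders bottom-up:
= 5645


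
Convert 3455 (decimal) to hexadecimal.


Divide by 16 repeatedly:
3455 ÷ 16 = 215 remainder 15 (F)
215 ÷ 16 = 13 remainder 7 (7)
13 ÷ 16 = 0 remainder 13 (D)
Reading remainders bottom-up:
= 0xD7F


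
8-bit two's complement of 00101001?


Original: 00101001
Step 1 - Invert all bits: 11010110
Step 2 - Add 1: 11010110 + 1
= 11010111 (represents -41)


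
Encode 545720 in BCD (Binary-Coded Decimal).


Each digit → 4-bit binary:
  5 → 0101
  4 → 0100
  5 → 0101
  7 → 0111
  2 → 0010
  0 → 0000
= 0101 0100 0101 0111 0010 0000


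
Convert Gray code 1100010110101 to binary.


Gray code: 1100010110101
MSB stays the same: 1
Each subsequent bit = prev_binary XOR current_gray:
  B[1] = 1 XOR 1 = 0
  B[2] = 0 XOR 0 = 0
  B[3] = 0 XOR 0 = 0
  B[4] = 0 XOR 0 = 0
  B[5] = 0 XOR 1 = 1
  B[6] = 1 XOR 0 = 1
  B[7] = 1 XOR 1 = 0
  B[8] = 0 XOR 1 = 1
  B[9] = 1 XOR 0 = 1
  B[10] = 1 XOR 1 = 0
  B[11] = 0 XOR 0 = 0
  B[12] = 0 XOR 1 = 1
= 1000011011001 (4313 decimal)


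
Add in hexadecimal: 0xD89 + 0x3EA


Align and add column by column (LSB to MSB, each column mod 16 with carry):
  0D89
+ 03EA
  ----
  col 0: 9(9) + A(10) + 0 (carry in) = 19 → 3(3), carry out 1
  col 1: 8(8) + E(14) + 1 (carry in) = 23 → 7(7), carry out 1
  col 2: D(13) + 3(3) + 1 (carry in) = 17 → 1(1), carry out 1
  col 3: 0(0) + 0(0) + 1 (carry in) = 1 → 1(1), carry out 0
Reading digits MSB→LSB: 1173
Strip leading zeros: 1173
= 0x1173


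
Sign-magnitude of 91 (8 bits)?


Sign bit: 0 (positive)
Magnitude: 91 = 1011011
= 01011011


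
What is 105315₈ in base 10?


Positional values:
Position 0: 5 × 8^0 = 5
Position 1: 1 × 8^1 = 8
Position 2: 3 × 8^2 = 192
Position 3: 5 × 8^3 = 2560
Position 4: 0 × 8^4 = 0
Position 5: 1 × 8^5 = 32768
Sum = 5 + 8 + 192 + 2560 + 0 + 32768
= 35533


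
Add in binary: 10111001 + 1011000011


Align and add column by column (LSB to MSB, carry propagating):
  00010111001
+ 01011000011
  -----------
  col 0: 1 + 1 + 0 (carry in) = 2 → bit 0, carry out 1
  col 1: 0 + 1 + 1 (carry in) = 2 → bit 0, carry out 1
  col 2: 0 + 0 + 1 (carry in) = 1 → bit 1, carry out 0
  col 3: 1 + 0 + 0 (carry in) = 1 → bit 1, carry out 0
  col 4: 1 + 0 + 0 (carry in) = 1 → bit 1, carry out 0
  col 5: 1 + 0 + 0 (carry in) = 1 → bit 1, carry out 0
  col 6: 0 + 1 + 0 (carry in) = 1 → bit 1, carry out 0
  col 7: 1 + 1 + 0 (carry in) = 2 → bit 0, carry out 1
  col 8: 0 + 0 + 1 (carry in) = 1 → bit 1, carry out 0
  col 9: 0 + 1 + 0 (carry in) = 1 → bit 1, carry out 0
  col 10: 0 + 0 + 0 (carry in) = 0 → bit 0, carry out 0
Reading bits MSB→LSB: 01101111100
Strip leading zeros: 1101111100
= 1101111100


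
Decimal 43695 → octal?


Divide by 8 repeatedly:
43695 ÷ 8 = 5461 remainder 7
5461 ÷ 8 = 682 remainder 5
682 ÷ 8 = 85 remainder 2
85 ÷ 8 = 10 remainder 5
10 ÷ 8 = 1 remainder 2
1 ÷ 8 = 0 remainder 1
Reading remainders bottom-up:
= 0o125257


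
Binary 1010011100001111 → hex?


Group into 4-bit nibbles: 1010011100001111
  1010 = A
  0111 = 7
  0000 = 0
  1111 = F
= 0xA70F


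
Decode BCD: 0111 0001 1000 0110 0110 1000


Each 4-bit group → digit:
  0111 → 7
  0001 → 1
  1000 → 8
  0110 → 6
  0110 → 6
  1000 → 8
= 718668


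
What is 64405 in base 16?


Divide by 16 repeatedly:
64405 ÷ 16 = 4025 remainder 5 (5)
4025 ÷ 16 = 251 remainder 9 (9)
251 ÷ 16 = 15 remainder 11 (B)
15 ÷ 16 = 0 remainder 15 (F)
Reading remainders bottom-up:
= 0xFB95


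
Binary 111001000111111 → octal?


Group into 3-bit groups: 111001000111111
  111 = 7
  001 = 1
  000 = 0
  111 = 7
  111 = 7
= 0o71077


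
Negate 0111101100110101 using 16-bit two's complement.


Original: 0111101100110101
Step 1 - Invert all bits: 1000010011001010
Step 2 - Add 1: 1000010011001010 + 1
= 1000010011001011 (represents -31541)


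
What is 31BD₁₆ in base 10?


Positional values:
Position 0: D × 16^0 = 13 × 1 = 13
Position 1: B × 16^1 = 11 × 16 = 176
Position 2: 1 × 16^2 = 1 × 256 = 256
Position 3: 3 × 16^3 = 3 × 4096 = 12288
Sum = 13 + 176 + 256 + 12288
= 12733


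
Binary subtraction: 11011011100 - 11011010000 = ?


Align and subtract column by column (LSB to MSB, borrowing when needed):
  11011011100
- 11011010000
  -----------
  col 0: (0 - 0 borrow-in) - 0 → 0 - 0 = 0, borrow out 0
  col 1: (0 - 0 borrow-in) - 0 → 0 - 0 = 0, borrow out 0
  col 2: (1 - 0 borrow-in) - 0 → 1 - 0 = 1, borrow out 0
  col 3: (1 - 0 borrow-in) - 0 → 1 - 0 = 1, borrow out 0
  col 4: (1 - 0 borrow-in) - 1 → 1 - 1 = 0, borrow out 0
  col 5: (0 - 0 borrow-in) - 0 → 0 - 0 = 0, borrow out 0
  col 6: (1 - 0 borrow-in) - 1 → 1 - 1 = 0, borrow out 0
  col 7: (1 - 0 borrow-in) - 1 → 1 - 1 = 0, borrow out 0
  col 8: (0 - 0 borrow-in) - 0 → 0 - 0 = 0, borrow out 0
  col 9: (1 - 0 borrow-in) - 1 → 1 - 1 = 0, borrow out 0
  col 10: (1 - 0 borrow-in) - 1 → 1 - 1 = 0, borrow out 0
Reading bits MSB→LSB: 00000001100
Strip leading zeros: 1100
= 1100


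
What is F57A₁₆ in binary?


Each hex digit → 4 binary bits:
  F = 1111
  5 = 0101
  7 = 0111
  A = 1010
Concatenate: 1111 0101 0111 1010
= 1111010101111010


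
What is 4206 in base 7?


Divide by 7 repeatedly:
4206 ÷ 7 = 600 remainder 6
600 ÷ 7 = 85 remainder 5
85 ÷ 7 = 12 remainder 1
12 ÷ 7 = 1 remainder 5
1 ÷ 7 = 0 remainder 1
Reading remainders bottom-up:
= 15156


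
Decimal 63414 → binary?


Divide by 2 repeatedly:
63414 ÷ 2 = 31707 remainder 0
31707 ÷ 2 = 15853 remainder 1
15853 ÷ 2 = 7926 remainder 1
7926 ÷ 2 = 3963 remainder 0
3963 ÷ 2 = 1981 remainder 1
1981 ÷ 2 = 990 remainder 1
990 ÷ 2 = 495 remainder 0
495 ÷ 2 = 247 remainder 1
247 ÷ 2 = 123 remainder 1
123 ÷ 2 = 61 remainder 1
61 ÷ 2 = 30 remainder 1
30 ÷ 2 = 15 remainder 0
15 ÷ 2 = 7 remainder 1
7 ÷ 2 = 3 remainder 1
3 ÷ 2 = 1 remainder 1
1 ÷ 2 = 0 remainder 1
Reading remainders bottom-up:
= 1111011110110110


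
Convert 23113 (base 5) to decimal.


Positional values (base 5):
  3 × 5^0 = 3 × 1 = 3
  1 × 5^1 = 1 × 5 = 5
  1 × 5^2 = 1 × 25 = 25
  3 × 5^3 = 3 × 125 = 375
  2 × 5^4 = 2 × 625 = 1250
Sum = 3 + 5 + 25 + 375 + 1250
= 1658


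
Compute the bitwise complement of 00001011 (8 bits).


Original: 00001011
Invert all bits:
  bit 0: 0 → 1
  bit 1: 0 → 1
  bit 2: 0 → 1
  bit 3: 0 → 1
  bit 4: 1 → 0
  bit 5: 0 → 1
  bit 6: 1 → 0
  bit 7: 1 → 0
= 11110100


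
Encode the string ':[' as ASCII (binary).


String: ':['  (2 characters)
Per-character ASCII lookup:
  ':': special character: ':' = 58 → 111010
  '[': special character: '[' = 91 → 1011011
= 111010 1011011


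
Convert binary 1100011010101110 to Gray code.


Binary: 1100011010101110
Gray code: G = B XOR (B >> 1)
B >> 1 = 0110001101010111
1100011010101110 XOR 0110001101010111:
  1 XOR 0 = 1
  1 XOR 1 = 0
  0 XOR 1 = 1
  0 XOR 0 = 0
  0 XOR 0 = 0
  1 XOR 0 = 1
  1 XOR 1 = 0
  0 XOR 1 = 1
  1 XOR 0 = 1
  0 XOR 1 = 1
  1 XOR 0 = 1
  0 XOR 1 = 1
  1 XOR 0 = 1
  1 XOR 1 = 0
  1 XOR 1 = 0
  0 XOR 1 = 1
= 1010010111111001


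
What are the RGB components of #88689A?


Hex: #88689A
R = 88₁₆ = 136
G = 68₁₆ = 104
B = 9A₁₆ = 154
= RGB(136, 104, 154)


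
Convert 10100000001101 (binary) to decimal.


Positional values:
Bit 0: 1 × 2^0 = 1
Bit 2: 1 × 2^2 = 4
Bit 3: 1 × 2^3 = 8
Bit 11: 1 × 2^11 = 2048
Bit 13: 1 × 2^13 = 8192
Sum = 1 + 4 + 8 + 2048 + 8192
= 10253


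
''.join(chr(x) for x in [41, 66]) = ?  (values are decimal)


Codes (decimal): 41 66
Per-code ASCII lookup:
  41  (special character) → ')'
  66  (range 65-90: uppercase, 66 - 65 = 1) → 'B'
= ')B'


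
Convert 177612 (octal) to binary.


Each octal digit → 3 binary bits:
  1 = 001
  7 = 111
  7 = 111
  6 = 110
  1 = 001
  2 = 010
Concatenate: 001 111 111 110 001 010
= 001111111110001010


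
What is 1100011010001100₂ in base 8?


Group into 3-bit groups: 001100011010001100
  001 = 1
  100 = 4
  011 = 3
  010 = 2
  001 = 1
  100 = 4
= 0o143214


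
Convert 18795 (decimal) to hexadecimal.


Divide by 16 repeatedly:
18795 ÷ 16 = 1174 remainder 11 (B)
1174 ÷ 16 = 73 remainder 6 (6)
73 ÷ 16 = 4 remainder 9 (9)
4 ÷ 16 = 0 remainder 4 (4)
Reading remainders bottom-up:
= 0x496B


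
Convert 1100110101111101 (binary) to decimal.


Positional values:
Bit 0: 1 × 2^0 = 1
Bit 2: 1 × 2^2 = 4
Bit 3: 1 × 2^3 = 8
Bit 4: 1 × 2^4 = 16
Bit 5: 1 × 2^5 = 32
Bit 6: 1 × 2^6 = 64
Bit 8: 1 × 2^8 = 256
Bit 10: 1 × 2^10 = 1024
Bit 11: 1 × 2^11 = 2048
Bit 14: 1 × 2^14 = 16384
Bit 15: 1 × 2^15 = 32768
Sum = 1 + 4 + 8 + 16 + 32 + 64 + 256 + 1024 + 2048 + 16384 + 32768
= 52605


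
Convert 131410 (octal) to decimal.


Positional values:
Position 0: 0 × 8^0 = 0
Position 1: 1 × 8^1 = 8
Position 2: 4 × 8^2 = 256
Position 3: 1 × 8^3 = 512
Position 4: 3 × 8^4 = 12288
Position 5: 1 × 8^5 = 32768
Sum = 0 + 8 + 256 + 512 + 12288 + 32768
= 45832


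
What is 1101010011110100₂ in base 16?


Group into 4-bit nibbles: 1101010011110100
  1101 = D
  0100 = 4
  1111 = F
  0100 = 4
= 0xD4F4


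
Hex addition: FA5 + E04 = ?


Align and add column by column (LSB to MSB, each column mod 16 with carry):
  0FA5
+ 0E04
  ----
  col 0: 5(5) + 4(4) + 0 (carry in) = 9 → 9(9), carry out 0
  col 1: A(10) + 0(0) + 0 (carry in) = 10 → A(10), carry out 0
  col 2: F(15) + E(14) + 0 (carry in) = 29 → D(13), carry out 1
  col 3: 0(0) + 0(0) + 1 (carry in) = 1 → 1(1), carry out 0
Reading digits MSB→LSB: 1DA9
Strip leading zeros: 1DA9
= 0x1DA9


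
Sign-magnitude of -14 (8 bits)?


Sign bit: 1 (negative)
Magnitude: 14 = 0001110
= 10001110


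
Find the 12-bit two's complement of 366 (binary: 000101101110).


Original: 000101101110
Step 1 - Invert all bits: 111010010001
Step 2 - Add 1: 111010010001 + 1
= 111010010010 (represents -366)


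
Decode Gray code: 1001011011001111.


Gray code: 1001011011001111
MSB stays the same: 1
Each subsequent bit = prev_binary XOR current_gray:
  B[1] = 1 XOR 0 = 1
  B[2] = 1 XOR 0 = 1
  B[3] = 1 XOR 1 = 0
  B[4] = 0 XOR 0 = 0
  B[5] = 0 XOR 1 = 1
  B[6] = 1 XOR 1 = 0
  B[7] = 0 XOR 0 = 0
  B[8] = 0 XOR 1 = 1
  B[9] = 1 XOR 1 = 0
  B[10] = 0 XOR 0 = 0
  B[11] = 0 XOR 0 = 0
  B[12] = 0 XOR 1 = 1
  B[13] = 1 XOR 1 = 0
  B[14] = 0 XOR 1 = 1
  B[15] = 1 XOR 1 = 0
= 1110010010001010 (58506 decimal)


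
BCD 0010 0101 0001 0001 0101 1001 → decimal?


Each 4-bit group → digit:
  0010 → 2
  0101 → 5
  0001 → 1
  0001 → 1
  0101 → 5
  1001 → 9
= 251159


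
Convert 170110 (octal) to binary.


Each octal digit → 3 binary bits:
  1 = 001
  7 = 111
  0 = 000
  1 = 001
  1 = 001
  0 = 000
Concatenate: 001 111 000 001 001 000
= 001111000001001000


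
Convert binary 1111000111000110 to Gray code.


Binary: 1111000111000110
Gray code: G = B XOR (B >> 1)
B >> 1 = 0111100011100011
1111000111000110 XOR 0111100011100011:
  1 XOR 0 = 1
  1 XOR 1 = 0
  1 XOR 1 = 0
  1 XOR 1 = 0
  0 XOR 1 = 1
  0 XOR 0 = 0
  0 XOR 0 = 0
  1 XOR 0 = 1
  1 XOR 1 = 0
  1 XOR 1 = 0
  0 XOR 1 = 1
  0 XOR 0 = 0
  0 XOR 0 = 0
  1 XOR 0 = 1
  1 XOR 1 = 0
  0 XOR 1 = 1
= 1000100100100101


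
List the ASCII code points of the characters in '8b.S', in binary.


String: '8b.S'  (4 characters)
Per-character ASCII lookup:
  '8': digits start at 48: '8' = 48 + 8 = 56 → 111000
  'b': lowercase starts at 97: 'b' = 97 + 1 = 98 → 1100010
  '.': special character: '.' = 46 → 101110
  'S': uppercase starts at 65: 'S' = 65 + 18 = 83 → 1010011
= 111000 1100010 101110 1010011


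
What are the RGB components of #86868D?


Hex: #86868D
R = 86₁₆ = 134
G = 86₁₆ = 134
B = 8D₁₆ = 141
= RGB(134, 134, 141)


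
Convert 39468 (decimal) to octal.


Divide by 8 repeatedly:
39468 ÷ 8 = 4933 remainder 4
4933 ÷ 8 = 616 remainder 5
616 ÷ 8 = 77 remainder 0
77 ÷ 8 = 9 remainder 5
9 ÷ 8 = 1 remainder 1
1 ÷ 8 = 0 remainder 1
Reading remainders bottom-up:
= 0o115054


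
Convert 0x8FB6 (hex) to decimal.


Positional values:
Position 0: 6 × 16^0 = 6 × 1 = 6
Position 1: B × 16^1 = 11 × 16 = 176
Position 2: F × 16^2 = 15 × 256 = 3840
Position 3: 8 × 16^3 = 8 × 4096 = 32768
Sum = 6 + 176 + 3840 + 32768
= 36790


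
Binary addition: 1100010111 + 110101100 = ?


Align and add column by column (LSB to MSB, carry propagating):
  01100010111
+ 00110101100
  -----------
  col 0: 1 + 0 + 0 (carry in) = 1 → bit 1, carry out 0
  col 1: 1 + 0 + 0 (carry in) = 1 → bit 1, carry out 0
  col 2: 1 + 1 + 0 (carry in) = 2 → bit 0, carry out 1
  col 3: 0 + 1 + 1 (carry in) = 2 → bit 0, carry out 1
  col 4: 1 + 0 + 1 (carry in) = 2 → bit 0, carry out 1
  col 5: 0 + 1 + 1 (carry in) = 2 → bit 0, carry out 1
  col 6: 0 + 0 + 1 (carry in) = 1 → bit 1, carry out 0
  col 7: 0 + 1 + 0 (carry in) = 1 → bit 1, carry out 0
  col 8: 1 + 1 + 0 (carry in) = 2 → bit 0, carry out 1
  col 9: 1 + 0 + 1 (carry in) = 2 → bit 0, carry out 1
  col 10: 0 + 0 + 1 (carry in) = 1 → bit 1, carry out 0
Reading bits MSB→LSB: 10011000011
Strip leading zeros: 10011000011
= 10011000011


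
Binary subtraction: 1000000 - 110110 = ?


Align and subtract column by column (LSB to MSB, borrowing when needed):
  1000000
- 0110110
  -------
  col 0: (0 - 0 borrow-in) - 0 → 0 - 0 = 0, borrow out 0
  col 1: (0 - 0 borrow-in) - 1 → borrow from next column: (0+2) - 1 = 1, borrow out 1
  col 2: (0 - 1 borrow-in) - 1 → borrow from next column: (-1+2) - 1 = 0, borrow out 1
  col 3: (0 - 1 borrow-in) - 0 → borrow from next column: (-1+2) - 0 = 1, borrow out 1
  col 4: (0 - 1 borrow-in) - 1 → borrow from next column: (-1+2) - 1 = 0, borrow out 1
  col 5: (0 - 1 borrow-in) - 1 → borrow from next column: (-1+2) - 1 = 0, borrow out 1
  col 6: (1 - 1 borrow-in) - 0 → 0 - 0 = 0, borrow out 0
Reading bits MSB→LSB: 0001010
Strip leading zeros: 1010
= 1010


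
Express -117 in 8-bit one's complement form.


Original: 01110101
Invert all bits:
  bit 0: 0 → 1
  bit 1: 1 → 0
  bit 2: 1 → 0
  bit 3: 1 → 0
  bit 4: 0 → 1
  bit 5: 1 → 0
  bit 6: 0 → 1
  bit 7: 1 → 0
= 10001010


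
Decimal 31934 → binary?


Divide by 2 repeatedly:
31934 ÷ 2 = 15967 remainder 0
15967 ÷ 2 = 7983 remainder 1
7983 ÷ 2 = 3991 remainder 1
3991 ÷ 2 = 1995 remainder 1
1995 ÷ 2 = 997 remainder 1
997 ÷ 2 = 498 remainder 1
498 ÷ 2 = 249 remainder 0
249 ÷ 2 = 124 remainder 1
124 ÷ 2 = 62 remainder 0
62 ÷ 2 = 31 remainder 0
31 ÷ 2 = 15 remainder 1
15 ÷ 2 = 7 remainder 1
7 ÷ 2 = 3 remainder 1
3 ÷ 2 = 1 remainder 1
1 ÷ 2 = 0 remainder 1
Reading remainders bottom-up:
= 111110010111110


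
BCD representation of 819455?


Each digit → 4-bit binary:
  8 → 1000
  1 → 0001
  9 → 1001
  4 → 0100
  5 → 0101
  5 → 0101
= 1000 0001 1001 0100 0101 0101


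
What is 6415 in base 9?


Divide by 9 repeatedly:
6415 ÷ 9 = 712 remainder 7
712 ÷ 9 = 79 remainder 1
79 ÷ 9 = 8 remainder 7
8 ÷ 9 = 0 remainder 8
Reading remainders bottom-up:
= 8717


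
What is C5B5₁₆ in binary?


Each hex digit → 4 binary bits:
  C = 1100
  5 = 0101
  B = 1011
  5 = 0101
Concatenate: 1100 0101 1011 0101
= 1100010110110101


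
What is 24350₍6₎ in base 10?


Positional values (base 6):
  0 × 6^0 = 0 × 1 = 0
  5 × 6^1 = 5 × 6 = 30
  3 × 6^2 = 3 × 36 = 108
  4 × 6^3 = 4 × 216 = 864
  2 × 6^4 = 2 × 1296 = 2592
Sum = 0 + 30 + 108 + 864 + 2592
= 3594


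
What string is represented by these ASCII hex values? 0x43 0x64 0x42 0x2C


Codes (hex): 0x43 0x64 0x42 0x2C
Per-code ASCII lookup:
  0x43 = 67  (range 65-90: uppercase, 67 - 65 = 2) → 'C'
  0x64 = 100  (range 97-122: lowercase, 100 - 97 = 3) → 'd'
  0x42 = 66  (range 65-90: uppercase, 66 - 65 = 1) → 'B'
  0x2C = 44  (special character) → ','
= 'CdB,'


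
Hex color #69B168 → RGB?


Hex: #69B168
R = 69₁₆ = 105
G = B1₁₆ = 177
B = 68₁₆ = 104
= RGB(105, 177, 104)


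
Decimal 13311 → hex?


Divide by 16 repeatedly:
13311 ÷ 16 = 831 remainder 15 (F)
831 ÷ 16 = 51 remainder 15 (F)
51 ÷ 16 = 3 remainder 3 (3)
3 ÷ 16 = 0 remainder 3 (3)
Reading remainders bottom-up:
= 0x33FF


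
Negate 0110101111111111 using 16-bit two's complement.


Original: 0110101111111111
Step 1 - Invert all bits: 1001010000000000
Step 2 - Add 1: 1001010000000000 + 1
= 1001010000000001 (represents -27647)


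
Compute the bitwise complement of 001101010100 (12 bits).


Original: 001101010100
Invert all bits:
  bit 0: 0 → 1
  bit 1: 0 → 1
  bit 2: 1 → 0
  bit 3: 1 → 0
  bit 4: 0 → 1
  bit 5: 1 → 0
  bit 6: 0 → 1
  bit 7: 1 → 0
  bit 8: 0 → 1
  bit 9: 1 → 0
  bit 10: 0 → 1
  bit 11: 0 → 1
= 110010101011


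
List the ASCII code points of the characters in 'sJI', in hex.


String: 'sJI'  (3 characters)
Per-character ASCII lookup:
  's': lowercase starts at 97: 's' = 97 + 18 = 115 → 0x73
  'J': uppercase starts at 65: 'J' = 65 + 9 = 74 → 0x4A
  'I': uppercase starts at 65: 'I' = 65 + 8 = 73 → 0x49
= 0x73 0x4A 0x49


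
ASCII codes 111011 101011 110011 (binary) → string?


Codes (binary): 111011 101011 110011
Per-code ASCII lookup:
  111011 = 59  (special character) → ';'
  101011 = 43  (special character) → '+'
  110011 = 51  (range 48-57: digits, 51 - 48 = 3) → '3'
= ';+3'


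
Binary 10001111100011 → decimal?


Positional values:
Bit 0: 1 × 2^0 = 1
Bit 1: 1 × 2^1 = 2
Bit 5: 1 × 2^5 = 32
Bit 6: 1 × 2^6 = 64
Bit 7: 1 × 2^7 = 128
Bit 8: 1 × 2^8 = 256
Bit 9: 1 × 2^9 = 512
Bit 13: 1 × 2^13 = 8192
Sum = 1 + 2 + 32 + 64 + 128 + 256 + 512 + 8192
= 9187


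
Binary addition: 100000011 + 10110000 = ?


Align and add column by column (LSB to MSB, carry propagating):
  0100000011
+ 0010110000
  ----------
  col 0: 1 + 0 + 0 (carry in) = 1 → bit 1, carry out 0
  col 1: 1 + 0 + 0 (carry in) = 1 → bit 1, carry out 0
  col 2: 0 + 0 + 0 (carry in) = 0 → bit 0, carry out 0
  col 3: 0 + 0 + 0 (carry in) = 0 → bit 0, carry out 0
  col 4: 0 + 1 + 0 (carry in) = 1 → bit 1, carry out 0
  col 5: 0 + 1 + 0 (carry in) = 1 → bit 1, carry out 0
  col 6: 0 + 0 + 0 (carry in) = 0 → bit 0, carry out 0
  col 7: 0 + 1 + 0 (carry in) = 1 → bit 1, carry out 0
  col 8: 1 + 0 + 0 (carry in) = 1 → bit 1, carry out 0
  col 9: 0 + 0 + 0 (carry in) = 0 → bit 0, carry out 0
Reading bits MSB→LSB: 0110110011
Strip leading zeros: 110110011
= 110110011


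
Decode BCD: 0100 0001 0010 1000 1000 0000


Each 4-bit group → digit:
  0100 → 4
  0001 → 1
  0010 → 2
  1000 → 8
  1000 → 8
  0000 → 0
= 412880


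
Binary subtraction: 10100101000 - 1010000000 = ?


Align and subtract column by column (LSB to MSB, borrowing when needed):
  10100101000
- 01010000000
  -----------
  col 0: (0 - 0 borrow-in) - 0 → 0 - 0 = 0, borrow out 0
  col 1: (0 - 0 borrow-in) - 0 → 0 - 0 = 0, borrow out 0
  col 2: (0 - 0 borrow-in) - 0 → 0 - 0 = 0, borrow out 0
  col 3: (1 - 0 borrow-in) - 0 → 1 - 0 = 1, borrow out 0
  col 4: (0 - 0 borrow-in) - 0 → 0 - 0 = 0, borrow out 0
  col 5: (1 - 0 borrow-in) - 0 → 1 - 0 = 1, borrow out 0
  col 6: (0 - 0 borrow-in) - 0 → 0 - 0 = 0, borrow out 0
  col 7: (0 - 0 borrow-in) - 1 → borrow from next column: (0+2) - 1 = 1, borrow out 1
  col 8: (1 - 1 borrow-in) - 0 → 0 - 0 = 0, borrow out 0
  col 9: (0 - 0 borrow-in) - 1 → borrow from next column: (0+2) - 1 = 1, borrow out 1
  col 10: (1 - 1 borrow-in) - 0 → 0 - 0 = 0, borrow out 0
Reading bits MSB→LSB: 01010101000
Strip leading zeros: 1010101000
= 1010101000


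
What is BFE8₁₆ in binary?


Each hex digit → 4 binary bits:
  B = 1011
  F = 1111
  E = 1110
  8 = 1000
Concatenate: 1011 1111 1110 1000
= 1011111111101000


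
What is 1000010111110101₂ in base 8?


Group into 3-bit groups: 001000010111110101
  001 = 1
  000 = 0
  010 = 2
  111 = 7
  110 = 6
  101 = 5
= 0o102765


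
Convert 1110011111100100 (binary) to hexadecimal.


Group into 4-bit nibbles: 1110011111100100
  1110 = E
  0111 = 7
  1110 = E
  0100 = 4
= 0xE7E4


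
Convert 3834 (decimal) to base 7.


Divide by 7 repeatedly:
3834 ÷ 7 = 547 remainder 5
547 ÷ 7 = 78 remainder 1
78 ÷ 7 = 11 remainder 1
11 ÷ 7 = 1 remainder 4
1 ÷ 7 = 0 remainder 1
Reading remainders bottom-up:
= 14115


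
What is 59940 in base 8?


Divide by 8 repeatedly:
59940 ÷ 8 = 7492 remainder 4
7492 ÷ 8 = 936 remainder 4
936 ÷ 8 = 117 remainder 0
117 ÷ 8 = 14 remainder 5
14 ÷ 8 = 1 remainder 6
1 ÷ 8 = 0 remainder 1
Reading remainders bottom-up:
= 0o165044


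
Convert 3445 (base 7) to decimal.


Positional values (base 7):
  5 × 7^0 = 5 × 1 = 5
  4 × 7^1 = 4 × 7 = 28
  4 × 7^2 = 4 × 49 = 196
  3 × 7^3 = 3 × 343 = 1029
Sum = 5 + 28 + 196 + 1029
= 1258


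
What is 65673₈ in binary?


Each octal digit → 3 binary bits:
  6 = 110
  5 = 101
  6 = 110
  7 = 111
  3 = 011
Concatenate: 110 101 110 111 011
= 110101110111011


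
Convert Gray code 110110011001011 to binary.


Gray code: 110110011001011
MSB stays the same: 1
Each subsequent bit = prev_binary XOR current_gray:
  B[1] = 1 XOR 1 = 0
  B[2] = 0 XOR 0 = 0
  B[3] = 0 XOR 1 = 1
  B[4] = 1 XOR 1 = 0
  B[5] = 0 XOR 0 = 0
  B[6] = 0 XOR 0 = 0
  B[7] = 0 XOR 1 = 1
  B[8] = 1 XOR 1 = 0
  B[9] = 0 XOR 0 = 0
  B[10] = 0 XOR 0 = 0
  B[11] = 0 XOR 1 = 1
  B[12] = 1 XOR 0 = 1
  B[13] = 1 XOR 1 = 0
  B[14] = 0 XOR 1 = 1
= 100100010001101 (18573 decimal)


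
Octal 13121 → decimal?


Positional values:
Position 0: 1 × 8^0 = 1
Position 1: 2 × 8^1 = 16
Position 2: 1 × 8^2 = 64
Position 3: 3 × 8^3 = 1536
Position 4: 1 × 8^4 = 4096
Sum = 1 + 16 + 64 + 1536 + 4096
= 5713


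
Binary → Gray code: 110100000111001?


Binary: 110100000111001
Gray code: G = B XOR (B >> 1)
B >> 1 = 011010000011100
110100000111001 XOR 011010000011100:
  1 XOR 0 = 1
  1 XOR 1 = 0
  0 XOR 1 = 1
  1 XOR 0 = 1
  0 XOR 1 = 1
  0 XOR 0 = 0
  0 XOR 0 = 0
  0 XOR 0 = 0
  0 XOR 0 = 0
  1 XOR 0 = 1
  1 XOR 1 = 0
  1 XOR 1 = 0
  0 XOR 1 = 1
  0 XOR 0 = 0
  1 XOR 0 = 1
= 101110000100101


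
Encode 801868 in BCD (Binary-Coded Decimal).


Each digit → 4-bit binary:
  8 → 1000
  0 → 0000
  1 → 0001
  8 → 1000
  6 → 0110
  8 → 1000
= 1000 0000 0001 1000 0110 1000


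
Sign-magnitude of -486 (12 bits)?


Sign bit: 1 (negative)
Magnitude: 486 = 00111100110
= 100111100110


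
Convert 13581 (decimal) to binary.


Divide by 2 repeatedly:
13581 ÷ 2 = 6790 remainder 1
6790 ÷ 2 = 3395 remainder 0
3395 ÷ 2 = 1697 remainder 1
1697 ÷ 2 = 848 remainder 1
848 ÷ 2 = 424 remainder 0
424 ÷ 2 = 212 remainder 0
212 ÷ 2 = 106 remainder 0
106 ÷ 2 = 53 remainder 0
53 ÷ 2 = 26 remainder 1
26 ÷ 2 = 13 remainder 0
13 ÷ 2 = 6 remainder 1
6 ÷ 2 = 3 remainder 0
3 ÷ 2 = 1 remainder 1
1 ÷ 2 = 0 remainder 1
Reading remainders bottom-up:
= 11010100001101


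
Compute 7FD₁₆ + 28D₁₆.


Align and add column by column (LSB to MSB, each column mod 16 with carry):
  07FD
+ 028D
  ----
  col 0: D(13) + D(13) + 0 (carry in) = 26 → A(10), carry out 1
  col 1: F(15) + 8(8) + 1 (carry in) = 24 → 8(8), carry out 1
  col 2: 7(7) + 2(2) + 1 (carry in) = 10 → A(10), carry out 0
  col 3: 0(0) + 0(0) + 0 (carry in) = 0 → 0(0), carry out 0
Reading digits MSB→LSB: 0A8A
Strip leading zeros: A8A
= 0xA8A


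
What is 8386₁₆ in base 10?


Positional values:
Position 0: 6 × 16^0 = 6 × 1 = 6
Position 1: 8 × 16^1 = 8 × 16 = 128
Position 2: 3 × 16^2 = 3 × 256 = 768
Position 3: 8 × 16^3 = 8 × 4096 = 32768
Sum = 6 + 128 + 768 + 32768
= 33670


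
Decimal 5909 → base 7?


Divide by 7 repeatedly:
5909 ÷ 7 = 844 remainder 1
844 ÷ 7 = 120 remainder 4
120 ÷ 7 = 17 remainder 1
17 ÷ 7 = 2 remainder 3
2 ÷ 7 = 0 remainder 2
Reading remainders bottom-up:
= 23141
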